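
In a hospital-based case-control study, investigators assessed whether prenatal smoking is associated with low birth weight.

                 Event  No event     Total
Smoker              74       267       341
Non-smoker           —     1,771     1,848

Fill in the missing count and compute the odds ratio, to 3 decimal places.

6.375

The missing cell is in the unexposed row: 1848 − 1771 = 77.
So a = 74, b = 267, c = 77, d = 1771.
OR = (a·d)/(b·c) = (74 × 1771) / (267 × 77) = 131054 / 20559 = 6.37453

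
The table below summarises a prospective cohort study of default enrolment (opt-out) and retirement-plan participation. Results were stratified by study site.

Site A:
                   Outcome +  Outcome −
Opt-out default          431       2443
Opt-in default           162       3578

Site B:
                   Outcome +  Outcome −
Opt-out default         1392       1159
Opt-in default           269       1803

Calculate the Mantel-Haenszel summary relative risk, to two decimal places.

3.96

RR_MH = Σ(aᵢ·n₀ᵢ/nᵢ) / Σ(cᵢ·n₁ᵢ/nᵢ), with n₁ᵢ = aᵢ+bᵢ (exposed), n₀ᵢ = cᵢ+dᵢ (unexposed), nᵢ = n₁ᵢ+n₀ᵢ.
Stratum 1 (Site A): n₁ = 2874, n₀ = 3740, n = 6614; a·n₀/n = 431·3740/6614 = 243.7164; c·n₁/n = 162·2874/6614 = 70.3943
Stratum 2 (Site B): n₁ = 2551, n₀ = 2072, n = 4623; a·n₀/n = 1392·2072/4623 = 623.8858; c·n₁/n = 269·2551/4623 = 148.4359
RR_MH = (243.7164 + 623.8858) / (70.3943 + 148.4359) = 867.6021 / 218.8302 = 3.96473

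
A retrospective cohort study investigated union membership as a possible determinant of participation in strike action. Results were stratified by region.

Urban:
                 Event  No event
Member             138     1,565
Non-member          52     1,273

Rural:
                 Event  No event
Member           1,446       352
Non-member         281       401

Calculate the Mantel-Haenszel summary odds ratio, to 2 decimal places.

4.37

OR_MH = Σ(aᵢdᵢ/nᵢ) / Σ(bᵢcᵢ/nᵢ), where nᵢ is the stratum total.
Stratum 1 (Urban): n = 3028; a·d/n = 138·1273/3028 = 58.0165; b·c/n = 1565·52/3028 = 26.8758
Stratum 2 (Rural): n = 2480; a·d/n = 1446·401/2480 = 233.8089; b·c/n = 352·281/2480 = 39.8839
OR_MH = (58.0165 + 233.8089) / (26.8758 + 39.8839) = 291.8254 / 66.7597 = 4.37128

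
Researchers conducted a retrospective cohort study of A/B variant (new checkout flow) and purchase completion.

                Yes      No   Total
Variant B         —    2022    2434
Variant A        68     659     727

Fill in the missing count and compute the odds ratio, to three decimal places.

1.975

The missing cell is in the exposed row: 2434 − 2022 = 412.
So a = 412, b = 2022, c = 68, d = 659.
OR = (a·d)/(b·c) = (412 × 659) / (2022 × 68) = 271508 / 137496 = 1.97466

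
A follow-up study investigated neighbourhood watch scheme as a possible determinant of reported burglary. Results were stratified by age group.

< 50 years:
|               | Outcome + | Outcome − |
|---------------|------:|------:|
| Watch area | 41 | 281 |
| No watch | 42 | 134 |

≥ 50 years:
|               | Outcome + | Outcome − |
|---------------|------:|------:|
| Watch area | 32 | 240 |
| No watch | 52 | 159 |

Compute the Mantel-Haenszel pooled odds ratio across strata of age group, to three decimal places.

0.435

OR_MH = Σ(aᵢdᵢ/nᵢ) / Σ(bᵢcᵢ/nᵢ), where nᵢ is the stratum total.
Stratum 1 (< 50 years): n = 498; a·d/n = 41·134/498 = 11.0321; b·c/n = 281·42/498 = 23.6988
Stratum 2 (≥ 50 years): n = 483; a·d/n = 32·159/483 = 10.5342; b·c/n = 240·52/483 = 25.8385
OR_MH = (11.0321 + 10.5342) / (23.6988 + 25.8385) = 21.5663 / 49.5373 = 0.43535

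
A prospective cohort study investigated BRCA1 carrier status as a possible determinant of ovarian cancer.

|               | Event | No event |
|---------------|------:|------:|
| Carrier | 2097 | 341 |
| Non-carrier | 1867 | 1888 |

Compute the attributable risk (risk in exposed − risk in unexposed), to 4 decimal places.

Cells: a = 2097, b = 341, c = 1867, d = 1888.
Risk in exposed = 2097/2438 = 0.860131; risk in unexposed = 1867/3755 = 0.497204.
Risk difference = 0.860131 − 0.497204 = 0.362928

0.3629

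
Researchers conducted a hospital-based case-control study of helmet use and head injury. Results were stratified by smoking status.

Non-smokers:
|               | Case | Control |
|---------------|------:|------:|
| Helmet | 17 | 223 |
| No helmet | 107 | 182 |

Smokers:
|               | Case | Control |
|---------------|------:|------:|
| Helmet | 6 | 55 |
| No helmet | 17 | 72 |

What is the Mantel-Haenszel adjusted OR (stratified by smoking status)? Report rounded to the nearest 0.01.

0.17

OR_MH = Σ(aᵢdᵢ/nᵢ) / Σ(bᵢcᵢ/nᵢ), where nᵢ is the stratum total.
Stratum 1 (Non-smokers): n = 529; a·d/n = 17·182/529 = 5.8488; b·c/n = 223·107/529 = 45.1059
Stratum 2 (Smokers): n = 150; a·d/n = 6·72/150 = 2.8800; b·c/n = 55·17/150 = 6.2333
OR_MH = (5.8488 + 2.8800) / (45.1059 + 6.2333) = 8.7288 / 51.3392 = 0.17002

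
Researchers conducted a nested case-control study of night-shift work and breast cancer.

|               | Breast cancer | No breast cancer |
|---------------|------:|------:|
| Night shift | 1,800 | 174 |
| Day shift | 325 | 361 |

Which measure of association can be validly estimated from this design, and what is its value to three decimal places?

Cells: a = 1800, b = 174, c = 325, d = 361.
This is a nested case-control study: participants were sampled on outcome status, so risks in the source population cannot be estimated directly — relative risk is not valid here. The odds ratio is the appropriate measure.
OR = (a·d)/(b·c) = (1800 × 361) / (174 × 325) = 649800 / 56550 = 11.49072

11.491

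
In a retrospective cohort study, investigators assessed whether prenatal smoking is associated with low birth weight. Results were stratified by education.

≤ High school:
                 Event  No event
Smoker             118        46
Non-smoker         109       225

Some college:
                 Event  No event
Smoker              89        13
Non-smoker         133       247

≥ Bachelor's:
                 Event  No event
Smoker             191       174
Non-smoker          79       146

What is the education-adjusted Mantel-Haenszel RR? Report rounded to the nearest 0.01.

1.97

RR_MH = Σ(aᵢ·n₀ᵢ/nᵢ) / Σ(cᵢ·n₁ᵢ/nᵢ), with n₁ᵢ = aᵢ+bᵢ (exposed), n₀ᵢ = cᵢ+dᵢ (unexposed), nᵢ = n₁ᵢ+n₀ᵢ.
Stratum 1 (≤ High school): n₁ = 164, n₀ = 334, n = 498; a·n₀/n = 118·334/498 = 79.1406; c·n₁/n = 109·164/498 = 35.8956
Stratum 2 (Some college): n₁ = 102, n₀ = 380, n = 482; a·n₀/n = 89·380/482 = 70.1660; c·n₁/n = 133·102/482 = 28.1452
Stratum 3 (≥ Bachelor's): n₁ = 365, n₀ = 225, n = 590; a·n₀/n = 191·225/590 = 72.8390; c·n₁/n = 79·365/590 = 48.8729
RR_MH = (79.1406 + 70.1660 + 72.8390) / (35.8956 + 28.1452 + 48.8729) = 222.1455 / 112.9137 = 1.96739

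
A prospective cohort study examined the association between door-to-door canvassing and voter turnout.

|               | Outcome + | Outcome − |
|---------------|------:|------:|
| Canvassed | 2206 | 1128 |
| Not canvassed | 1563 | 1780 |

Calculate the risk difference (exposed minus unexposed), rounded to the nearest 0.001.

Cells: a = 2206, b = 1128, c = 1563, d = 1780.
Risk in exposed = 2206/3334 = 0.661668; risk in unexposed = 1563/3343 = 0.467544.
Risk difference = 0.661668 − 0.467544 = 0.194124

0.194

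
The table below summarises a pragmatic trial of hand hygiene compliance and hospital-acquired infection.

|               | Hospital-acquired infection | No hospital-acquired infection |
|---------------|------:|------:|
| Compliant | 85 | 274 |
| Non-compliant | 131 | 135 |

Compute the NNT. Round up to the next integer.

4

Risk in treated group = 85/359 = 0.23677; risk in control = 131/266 = 0.49248.
Absolute risk reduction = 0.49248 − 0.23677 = 0.25571
NNT = 1 / ARR = 1 / 0.25571 = 3.911 → round up → 4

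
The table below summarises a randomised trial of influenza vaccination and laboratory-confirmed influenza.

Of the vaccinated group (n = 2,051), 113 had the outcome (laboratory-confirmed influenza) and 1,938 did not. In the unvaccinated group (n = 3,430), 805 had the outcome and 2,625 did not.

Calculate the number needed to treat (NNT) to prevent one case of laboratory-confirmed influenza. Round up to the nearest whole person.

6

Risk in treated group = 113/2051 = 0.05510; risk in control = 805/3430 = 0.23469.
Absolute risk reduction = 0.23469 − 0.05510 = 0.17960
NNT = 1 / ARR = 1 / 0.17960 = 5.568 → round up → 6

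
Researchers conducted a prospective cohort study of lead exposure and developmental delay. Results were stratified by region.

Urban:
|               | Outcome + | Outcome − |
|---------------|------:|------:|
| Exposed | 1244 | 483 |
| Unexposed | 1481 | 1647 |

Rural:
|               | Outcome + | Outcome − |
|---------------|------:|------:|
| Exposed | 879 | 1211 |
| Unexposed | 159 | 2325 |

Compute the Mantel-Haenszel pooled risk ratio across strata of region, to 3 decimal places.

2.133

RR_MH = Σ(aᵢ·n₀ᵢ/nᵢ) / Σ(cᵢ·n₁ᵢ/nᵢ), with n₁ᵢ = aᵢ+bᵢ (exposed), n₀ᵢ = cᵢ+dᵢ (unexposed), nᵢ = n₁ᵢ+n₀ᵢ.
Stratum 1 (Urban): n₁ = 1727, n₀ = 3128, n = 4855; a·n₀/n = 1244·3128/4855 = 801.4896; c·n₁/n = 1481·1727/4855 = 526.8150
Stratum 2 (Rural): n₁ = 2090, n₀ = 2484, n = 4574; a·n₀/n = 879·2484/4574 = 477.3581; c·n₁/n = 159·2090/4574 = 72.6519
RR_MH = (801.4896 + 477.3581) / (526.8150 + 72.6519) = 1278.8477 / 599.4670 = 2.13331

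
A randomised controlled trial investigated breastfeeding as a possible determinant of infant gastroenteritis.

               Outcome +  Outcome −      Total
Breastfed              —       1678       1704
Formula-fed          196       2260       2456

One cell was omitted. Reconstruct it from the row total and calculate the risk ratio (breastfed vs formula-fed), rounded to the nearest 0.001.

The missing cell is in the exposed row: 1704 − 1678 = 26.
So a = 26, b = 1678, c = 196, d = 2260.
RR = [a/(a+b)] / [c/(c+d)] = (26/1704) / (196/2456) = 0.01526/0.07980 = 0.19119

0.191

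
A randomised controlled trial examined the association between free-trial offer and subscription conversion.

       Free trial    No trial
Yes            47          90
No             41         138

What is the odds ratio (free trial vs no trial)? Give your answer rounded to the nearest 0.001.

1.758

Reading the table with exposure as columns: a = 47 (Free trial, case), b = 41 (Free trial, non-case), c = 90 (No trial, case), d = 138.
OR = (a·d)/(b·c) = (47 × 138) / (41 × 90) = 6486 / 3690 = 1.75772
The odds of subscription conversion are about 1.76 times as high in the free trial group.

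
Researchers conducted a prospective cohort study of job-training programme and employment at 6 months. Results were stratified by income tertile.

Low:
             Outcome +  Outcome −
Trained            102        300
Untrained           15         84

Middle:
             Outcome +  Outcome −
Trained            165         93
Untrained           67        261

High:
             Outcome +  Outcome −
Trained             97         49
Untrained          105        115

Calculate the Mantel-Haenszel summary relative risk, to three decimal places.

RR_MH = Σ(aᵢ·n₀ᵢ/nᵢ) / Σ(cᵢ·n₁ᵢ/nᵢ), with n₁ᵢ = aᵢ+bᵢ (exposed), n₀ᵢ = cᵢ+dᵢ (unexposed), nᵢ = n₁ᵢ+n₀ᵢ.
Stratum 1 (Low): n₁ = 402, n₀ = 99, n = 501; a·n₀/n = 102·99/501 = 20.1557; c·n₁/n = 15·402/501 = 12.0359
Stratum 2 (Middle): n₁ = 258, n₀ = 328, n = 586; a·n₀/n = 165·328/586 = 92.3549; c·n₁/n = 67·258/586 = 29.4983
Stratum 3 (High): n₁ = 146, n₀ = 220, n = 366; a·n₀/n = 97·220/366 = 58.3060; c·n₁/n = 105·146/366 = 41.8852
RR_MH = (20.1557 + 92.3549 + 58.3060) / (12.0359 + 29.4983 + 41.8852) = 170.8166 / 83.4195 = 2.04768

2.048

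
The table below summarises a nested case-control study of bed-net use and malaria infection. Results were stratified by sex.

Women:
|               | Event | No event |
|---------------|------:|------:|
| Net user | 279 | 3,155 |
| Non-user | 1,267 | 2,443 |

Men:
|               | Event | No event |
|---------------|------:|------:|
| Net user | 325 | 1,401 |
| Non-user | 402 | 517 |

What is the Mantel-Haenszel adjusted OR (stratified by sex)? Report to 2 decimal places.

OR_MH = Σ(aᵢdᵢ/nᵢ) / Σ(bᵢcᵢ/nᵢ), where nᵢ is the stratum total.
Stratum 1 (Women): n = 7144; a·d/n = 279·2443/7144 = 95.4083; b·c/n = 3155·1267/7144 = 559.5444
Stratum 2 (Men): n = 2645; a·d/n = 325·517/2645 = 63.5255; b·c/n = 1401·402/2645 = 212.9308
OR_MH = (95.4083 + 63.5255) / (559.5444 + 212.9308) = 158.9338 / 772.4752 = 0.20575

0.21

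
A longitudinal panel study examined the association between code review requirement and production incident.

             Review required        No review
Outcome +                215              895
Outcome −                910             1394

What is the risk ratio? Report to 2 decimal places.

Reading the table with exposure as columns: a = 215 (Review required, case), b = 910 (Review required, non-case), c = 895 (No review, case), d = 1394.
Risk in exposed = 215/1125 = 0.19111; risk in unexposed = 895/2289 = 0.39100.
RR = 0.19111 / 0.39100 = 0.48877
The risk is 51% lower among the exposed than among the unexposed.

0.49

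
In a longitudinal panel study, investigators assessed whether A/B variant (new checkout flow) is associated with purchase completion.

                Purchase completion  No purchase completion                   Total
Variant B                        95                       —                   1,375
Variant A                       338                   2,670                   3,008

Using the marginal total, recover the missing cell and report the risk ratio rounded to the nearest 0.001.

The missing cell is in the exposed row: 1375 − 95 = 1280.
So a = 95, b = 1280, c = 338, d = 2670.
RR = [a/(a+b)] / [c/(c+d)] = (95/1375) / (338/3008) = 0.06909/0.11237 = 0.61487

0.615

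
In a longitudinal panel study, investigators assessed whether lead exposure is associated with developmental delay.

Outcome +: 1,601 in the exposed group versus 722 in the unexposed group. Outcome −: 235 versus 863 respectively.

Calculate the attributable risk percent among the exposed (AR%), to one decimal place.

From the description: a = 1601, b = 235, c = 722, d = 863.
Risk in exposed = 1601/1836 = 0.87200; risk in unexposed = 722/1585 = 0.45552.
RR = 0.87200/0.45552 = 1.91430
AR% = (RR − 1)/RR × 100 = (1.91430 − 1)/1.91430 × 100 = 47.7617%

47.8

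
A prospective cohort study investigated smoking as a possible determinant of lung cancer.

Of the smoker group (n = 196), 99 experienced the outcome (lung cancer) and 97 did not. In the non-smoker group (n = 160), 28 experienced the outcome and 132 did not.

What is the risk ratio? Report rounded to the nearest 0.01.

2.89

From the description: a = 99, b = 97, c = 28, d = 132.
Risk in exposed = 99/196 = 0.50510; risk in unexposed = 28/160 = 0.17500.
RR = 0.50510 / 0.17500 = 2.88630
The risk among the exposed is 2.89 times that among the unexposed.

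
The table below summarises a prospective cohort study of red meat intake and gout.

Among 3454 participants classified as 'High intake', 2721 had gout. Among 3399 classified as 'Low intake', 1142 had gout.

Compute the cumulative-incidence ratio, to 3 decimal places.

2.345

From the description: a = 2721, b = 733, c = 1142, d = 2257.
Risk in exposed = 2721/3454 = 0.78778; risk in unexposed = 1142/3399 = 0.33598.
RR = 0.78778 / 0.33598 = 2.34472
The risk among the exposed is 2.34 times that among the unexposed.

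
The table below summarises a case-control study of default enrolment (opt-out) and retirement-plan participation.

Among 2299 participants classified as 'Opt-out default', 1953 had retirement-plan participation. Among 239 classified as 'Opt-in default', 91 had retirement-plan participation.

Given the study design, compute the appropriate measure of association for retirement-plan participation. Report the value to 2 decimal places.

9.18

From the description: a = 1953, b = 346, c = 91, d = 148.
This is a case-control study: participants were sampled on outcome status, so risks in the source population cannot be estimated directly — relative risk is not valid here. The odds ratio is the appropriate measure.
OR = (a·d)/(b·c) = (1953 × 148) / (346 × 91) = 289044 / 31486 = 9.18008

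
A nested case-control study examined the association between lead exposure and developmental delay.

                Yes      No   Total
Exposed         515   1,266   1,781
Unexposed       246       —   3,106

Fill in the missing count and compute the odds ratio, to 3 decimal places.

4.729

The missing cell is in the unexposed row: 3106 − 246 = 2860.
So a = 515, b = 1266, c = 246, d = 2860.
OR = (a·d)/(b·c) = (515 × 2860) / (1266 × 246) = 1472900 / 311436 = 4.72938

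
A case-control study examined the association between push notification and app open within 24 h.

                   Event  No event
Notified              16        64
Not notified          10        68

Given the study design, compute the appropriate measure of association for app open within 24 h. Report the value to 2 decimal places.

1.70

Cells: a = 16, b = 64, c = 10, d = 68.
This is a case-control study: participants were sampled on outcome status, so risks in the source population cannot be estimated directly — relative risk is not valid here. The odds ratio is the appropriate measure.
OR = (a·d)/(b·c) = (16 × 68) / (64 × 10) = 1088 / 640 = 1.70000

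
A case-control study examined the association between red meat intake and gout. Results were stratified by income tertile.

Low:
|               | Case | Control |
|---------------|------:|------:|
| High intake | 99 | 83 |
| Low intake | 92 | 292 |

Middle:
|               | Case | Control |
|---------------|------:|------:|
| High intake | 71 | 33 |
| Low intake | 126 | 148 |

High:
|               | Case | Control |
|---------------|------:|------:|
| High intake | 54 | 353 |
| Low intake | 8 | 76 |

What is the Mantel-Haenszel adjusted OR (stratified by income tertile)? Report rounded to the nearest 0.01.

OR_MH = Σ(aᵢdᵢ/nᵢ) / Σ(bᵢcᵢ/nᵢ), where nᵢ is the stratum total.
Stratum 1 (Low): n = 566; a·d/n = 99·292/566 = 51.0742; b·c/n = 83·92/566 = 13.4912
Stratum 2 (Middle): n = 378; a·d/n = 71·148/378 = 27.7989; b·c/n = 33·126/378 = 11.0000
Stratum 3 (High): n = 491; a·d/n = 54·76/491 = 8.3585; b·c/n = 353·8/491 = 5.7515
OR_MH = (51.0742 + 27.7989 + 8.3585) / (13.4912 + 11.0000 + 5.7515) = 87.2316 / 30.2427 = 2.88439

2.88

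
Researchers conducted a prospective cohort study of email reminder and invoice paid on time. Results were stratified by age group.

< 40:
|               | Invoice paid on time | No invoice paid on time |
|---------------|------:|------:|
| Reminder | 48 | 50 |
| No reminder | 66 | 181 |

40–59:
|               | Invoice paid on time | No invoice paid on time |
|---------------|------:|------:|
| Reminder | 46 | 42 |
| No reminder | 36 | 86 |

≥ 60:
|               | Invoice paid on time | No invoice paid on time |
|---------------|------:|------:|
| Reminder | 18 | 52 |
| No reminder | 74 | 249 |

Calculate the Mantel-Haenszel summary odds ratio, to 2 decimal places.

OR_MH = Σ(aᵢdᵢ/nᵢ) / Σ(bᵢcᵢ/nᵢ), where nᵢ is the stratum total.
Stratum 1 (< 40): n = 345; a·d/n = 48·181/345 = 25.1826; b·c/n = 50·66/345 = 9.5652
Stratum 2 (40–59): n = 210; a·d/n = 46·86/210 = 18.8381; b·c/n = 42·36/210 = 7.2000
Stratum 3 (≥ 60): n = 393; a·d/n = 18·249/393 = 11.4046; b·c/n = 52·74/393 = 9.7913
OR_MH = (25.1826 + 18.8381 + 11.4046) / (9.5652 + 7.2000 + 9.7913) = 55.4253 / 26.5566 = 2.08707

2.09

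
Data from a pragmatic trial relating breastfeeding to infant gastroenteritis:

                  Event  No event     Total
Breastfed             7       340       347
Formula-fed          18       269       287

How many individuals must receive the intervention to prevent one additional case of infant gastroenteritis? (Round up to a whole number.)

Risk in treated group = 7/347 = 0.02017; risk in control = 18/287 = 0.06272.
Absolute risk reduction = 0.06272 − 0.02017 = 0.04254
NNT = 1 / ARR = 1 / 0.04254 = 23.505 → round up → 24

24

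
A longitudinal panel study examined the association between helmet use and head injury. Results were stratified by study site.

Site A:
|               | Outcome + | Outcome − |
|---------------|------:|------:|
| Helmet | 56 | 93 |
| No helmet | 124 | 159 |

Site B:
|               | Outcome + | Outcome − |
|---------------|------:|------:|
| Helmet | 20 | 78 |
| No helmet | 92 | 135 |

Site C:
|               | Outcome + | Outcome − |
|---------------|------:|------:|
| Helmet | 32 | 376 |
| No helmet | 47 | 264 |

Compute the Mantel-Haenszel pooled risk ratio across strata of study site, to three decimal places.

0.664

RR_MH = Σ(aᵢ·n₀ᵢ/nᵢ) / Σ(cᵢ·n₁ᵢ/nᵢ), with n₁ᵢ = aᵢ+bᵢ (exposed), n₀ᵢ = cᵢ+dᵢ (unexposed), nᵢ = n₁ᵢ+n₀ᵢ.
Stratum 1 (Site A): n₁ = 149, n₀ = 283, n = 432; a·n₀/n = 56·283/432 = 36.6852; c·n₁/n = 124·149/432 = 42.7685
Stratum 2 (Site B): n₁ = 98, n₀ = 227, n = 325; a·n₀/n = 20·227/325 = 13.9692; c·n₁/n = 92·98/325 = 27.7415
Stratum 3 (Site C): n₁ = 408, n₀ = 311, n = 719; a·n₀/n = 32·311/719 = 13.8414; c·n₁/n = 47·408/719 = 26.6704
RR_MH = (36.6852 + 13.9692 + 13.8414) / (42.7685 + 27.7415 + 26.6704) = 64.4959 / 97.1804 = 0.66367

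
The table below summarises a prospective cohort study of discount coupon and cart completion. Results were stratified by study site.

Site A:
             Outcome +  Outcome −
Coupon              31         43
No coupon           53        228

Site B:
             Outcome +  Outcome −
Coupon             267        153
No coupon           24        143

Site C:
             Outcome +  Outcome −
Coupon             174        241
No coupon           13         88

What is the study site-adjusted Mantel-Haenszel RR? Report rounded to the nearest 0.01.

RR_MH = Σ(aᵢ·n₀ᵢ/nᵢ) / Σ(cᵢ·n₁ᵢ/nᵢ), with n₁ᵢ = aᵢ+bᵢ (exposed), n₀ᵢ = cᵢ+dᵢ (unexposed), nᵢ = n₁ᵢ+n₀ᵢ.
Stratum 1 (Site A): n₁ = 74, n₀ = 281, n = 355; a·n₀/n = 31·281/355 = 24.5380; c·n₁/n = 53·74/355 = 11.0479
Stratum 2 (Site B): n₁ = 420, n₀ = 167, n = 587; a·n₀/n = 267·167/587 = 75.9608; c·n₁/n = 24·420/587 = 17.1721
Stratum 3 (Site C): n₁ = 415, n₀ = 101, n = 516; a·n₀/n = 174·101/516 = 34.0581; c·n₁/n = 13·415/516 = 10.4554
RR_MH = (24.5380 + 75.9608 + 34.0581) / (11.0479 + 17.1721 + 10.4554) = 134.5570 / 38.6754 = 3.47914

3.48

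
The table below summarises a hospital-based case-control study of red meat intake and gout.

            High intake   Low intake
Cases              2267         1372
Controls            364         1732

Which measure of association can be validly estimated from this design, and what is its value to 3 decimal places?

7.862

Reading the table with exposure as columns: a = 2267 (High intake, case), b = 364 (High intake, non-case), c = 1372 (Low intake, case), d = 1732.
This is a hospital-based case-control study: participants were sampled on outcome status, so risks in the source population cannot be estimated directly — relative risk is not valid here. The odds ratio is the appropriate measure.
OR = (a·d)/(b·c) = (2267 × 1732) / (364 × 1372) = 3926444 / 499408 = 7.86220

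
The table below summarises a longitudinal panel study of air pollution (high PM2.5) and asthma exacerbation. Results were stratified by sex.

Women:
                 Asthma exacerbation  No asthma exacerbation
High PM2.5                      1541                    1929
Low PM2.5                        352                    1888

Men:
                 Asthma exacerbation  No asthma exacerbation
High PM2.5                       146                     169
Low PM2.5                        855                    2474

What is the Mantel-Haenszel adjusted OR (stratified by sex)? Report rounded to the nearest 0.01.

3.84

OR_MH = Σ(aᵢdᵢ/nᵢ) / Σ(bᵢcᵢ/nᵢ), where nᵢ is the stratum total.
Stratum 1 (Women): n = 5710; a·d/n = 1541·1888/5710 = 509.5285; b·c/n = 1929·352/5710 = 118.9156
Stratum 2 (Men): n = 3644; a·d/n = 146·2474/3644 = 99.1229; b·c/n = 169·855/3644 = 39.6529
OR_MH = (509.5285 + 99.1229) / (118.9156 + 39.6529) = 608.6515 / 158.5684 = 3.83842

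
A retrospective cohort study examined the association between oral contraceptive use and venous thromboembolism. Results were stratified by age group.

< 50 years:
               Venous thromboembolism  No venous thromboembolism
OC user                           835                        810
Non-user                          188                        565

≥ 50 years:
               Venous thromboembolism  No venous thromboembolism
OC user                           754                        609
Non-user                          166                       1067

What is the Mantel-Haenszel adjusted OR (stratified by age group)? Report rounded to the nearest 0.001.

OR_MH = Σ(aᵢdᵢ/nᵢ) / Σ(bᵢcᵢ/nᵢ), where nᵢ is the stratum total.
Stratum 1 (< 50 years): n = 2398; a·d/n = 835·565/2398 = 196.7369; b·c/n = 810·188/2398 = 63.5029
Stratum 2 (≥ 50 years): n = 2596; a·d/n = 754·1067/2596 = 309.9068; b·c/n = 609·166/2596 = 38.9422
OR_MH = (196.7369 + 309.9068) / (63.5029 + 38.9422) = 506.6436 / 102.4451 = 4.94551

4.946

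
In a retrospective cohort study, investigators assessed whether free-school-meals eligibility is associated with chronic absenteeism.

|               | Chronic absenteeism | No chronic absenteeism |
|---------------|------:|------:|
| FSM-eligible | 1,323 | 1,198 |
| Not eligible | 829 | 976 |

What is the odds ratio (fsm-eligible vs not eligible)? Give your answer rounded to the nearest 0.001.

1.300

Cells: a = 1323, b = 1198, c = 829, d = 976.
OR = (a·d)/(b·c) = (1323 × 976) / (1198 × 829) = 1291248 / 993142 = 1.30016
The odds of chronic absenteeism are about 1.30 times as high in the fsm-eligible group.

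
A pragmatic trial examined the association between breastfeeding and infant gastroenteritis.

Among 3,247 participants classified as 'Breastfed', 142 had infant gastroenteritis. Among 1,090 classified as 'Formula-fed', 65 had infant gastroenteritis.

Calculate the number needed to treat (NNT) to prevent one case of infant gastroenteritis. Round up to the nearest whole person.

Risk in treated group = 142/3247 = 0.04373; risk in control = 65/1090 = 0.05963.
Absolute risk reduction = 0.05963 − 0.04373 = 0.01590
NNT = 1 / ARR = 1 / 0.01590 = 62.892 → round up → 63

63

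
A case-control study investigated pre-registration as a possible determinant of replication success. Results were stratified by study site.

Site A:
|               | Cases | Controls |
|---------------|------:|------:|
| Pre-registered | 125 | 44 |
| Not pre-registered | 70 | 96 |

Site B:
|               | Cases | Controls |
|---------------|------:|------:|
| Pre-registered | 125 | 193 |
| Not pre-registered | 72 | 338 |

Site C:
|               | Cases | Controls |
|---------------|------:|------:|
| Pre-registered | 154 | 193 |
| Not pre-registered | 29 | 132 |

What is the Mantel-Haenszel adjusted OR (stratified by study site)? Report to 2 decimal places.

OR_MH = Σ(aᵢdᵢ/nᵢ) / Σ(bᵢcᵢ/nᵢ), where nᵢ is the stratum total.
Stratum 1 (Site A): n = 335; a·d/n = 125·96/335 = 35.8209; b·c/n = 44·70/335 = 9.1940
Stratum 2 (Site B): n = 728; a·d/n = 125·338/728 = 58.0357; b·c/n = 193·72/728 = 19.0879
Stratum 3 (Site C): n = 508; a·d/n = 154·132/508 = 40.0157; b·c/n = 193·29/508 = 11.0177
OR_MH = (35.8209 + 58.0357 + 40.0157) / (9.1940 + 19.0879 + 11.0177) = 133.8724 / 39.2997 = 3.40645

3.41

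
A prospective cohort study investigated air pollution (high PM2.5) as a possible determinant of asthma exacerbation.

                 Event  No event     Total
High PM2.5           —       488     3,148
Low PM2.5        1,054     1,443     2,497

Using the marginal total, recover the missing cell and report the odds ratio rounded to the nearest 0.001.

7.463

The missing cell is in the exposed row: 3148 − 488 = 2660.
So a = 2660, b = 488, c = 1054, d = 1443.
OR = (a·d)/(b·c) = (2660 × 1443) / (488 × 1054) = 3838380 / 514352 = 7.46255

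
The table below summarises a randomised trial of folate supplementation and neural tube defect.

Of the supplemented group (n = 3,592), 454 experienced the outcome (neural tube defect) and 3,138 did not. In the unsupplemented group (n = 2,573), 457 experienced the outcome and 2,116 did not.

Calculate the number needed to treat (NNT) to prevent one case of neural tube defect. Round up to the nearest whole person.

20

Risk in treated group = 454/3592 = 0.12639; risk in control = 457/2573 = 0.17761.
Absolute risk reduction = 0.17761 − 0.12639 = 0.05122
NNT = 1 / ARR = 1 / 0.05122 = 19.523 → round up → 20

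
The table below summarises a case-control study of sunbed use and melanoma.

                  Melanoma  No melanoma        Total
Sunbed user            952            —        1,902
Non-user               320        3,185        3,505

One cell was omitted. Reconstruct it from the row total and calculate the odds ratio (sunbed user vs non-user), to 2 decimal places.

The missing cell is in the exposed row: 1902 − 952 = 950.
So a = 952, b = 950, c = 320, d = 3185.
OR = (a·d)/(b·c) = (952 × 3185) / (950 × 320) = 3032120 / 304000 = 9.97408

9.97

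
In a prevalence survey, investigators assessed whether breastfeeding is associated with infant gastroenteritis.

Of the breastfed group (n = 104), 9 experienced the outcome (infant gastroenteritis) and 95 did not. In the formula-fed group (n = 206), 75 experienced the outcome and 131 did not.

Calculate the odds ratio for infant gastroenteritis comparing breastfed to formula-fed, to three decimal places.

0.165

From the description: a = 9, b = 95, c = 75, d = 131.
OR = (a·d)/(b·c) = (9 × 131) / (95 × 75) = 1179 / 7125 = 0.16547
Exposure is associated with lower odds of infant gastroenteritis (OR = 0.17 < 1).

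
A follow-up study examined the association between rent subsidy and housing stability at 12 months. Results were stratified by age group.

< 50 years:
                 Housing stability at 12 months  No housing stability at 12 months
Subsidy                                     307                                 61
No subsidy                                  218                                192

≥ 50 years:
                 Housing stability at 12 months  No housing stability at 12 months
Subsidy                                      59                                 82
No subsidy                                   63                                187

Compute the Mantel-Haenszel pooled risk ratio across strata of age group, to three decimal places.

1.586

RR_MH = Σ(aᵢ·n₀ᵢ/nᵢ) / Σ(cᵢ·n₁ᵢ/nᵢ), with n₁ᵢ = aᵢ+bᵢ (exposed), n₀ᵢ = cᵢ+dᵢ (unexposed), nᵢ = n₁ᵢ+n₀ᵢ.
Stratum 1 (< 50 years): n₁ = 368, n₀ = 410, n = 778; a·n₀/n = 307·410/778 = 161.7866; c·n₁/n = 218·368/778 = 103.1157
Stratum 2 (≥ 50 years): n₁ = 141, n₀ = 250, n = 391; a·n₀/n = 59·250/391 = 37.7238; c·n₁/n = 63·141/391 = 22.7187
RR_MH = (161.7866 + 37.7238) / (103.1157 + 22.7187) = 199.5104 / 125.8344 = 1.58550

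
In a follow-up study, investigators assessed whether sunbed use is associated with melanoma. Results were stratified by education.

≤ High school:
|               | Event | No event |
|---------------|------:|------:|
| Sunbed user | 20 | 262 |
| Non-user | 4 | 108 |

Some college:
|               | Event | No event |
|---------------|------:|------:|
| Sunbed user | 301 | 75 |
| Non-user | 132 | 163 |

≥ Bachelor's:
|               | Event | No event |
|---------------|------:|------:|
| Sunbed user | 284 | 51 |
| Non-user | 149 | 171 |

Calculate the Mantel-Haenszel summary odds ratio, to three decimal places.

OR_MH = Σ(aᵢdᵢ/nᵢ) / Σ(bᵢcᵢ/nᵢ), where nᵢ is the stratum total.
Stratum 1 (≤ High school): n = 394; a·d/n = 20·108/394 = 5.4822; b·c/n = 262·4/394 = 2.6599
Stratum 2 (Some college): n = 671; a·d/n = 301·163/671 = 73.1192; b·c/n = 75·132/671 = 14.7541
Stratum 3 (≥ Bachelor's): n = 655; a·d/n = 284·171/655 = 74.1435; b·c/n = 51·149/655 = 11.6015
OR_MH = (5.4822 + 73.1192 + 74.1435) / (2.6599 + 14.7541 + 11.6015) = 152.7450 / 29.0155 = 5.26425

5.264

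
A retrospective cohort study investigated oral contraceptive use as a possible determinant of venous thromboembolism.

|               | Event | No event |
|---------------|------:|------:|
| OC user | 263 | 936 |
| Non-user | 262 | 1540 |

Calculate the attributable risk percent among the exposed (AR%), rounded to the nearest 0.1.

Cells: a = 263, b = 936, c = 262, d = 1540.
Risk in exposed = 263/1199 = 0.21935; risk in unexposed = 262/1802 = 0.14539.
RR = 0.21935/0.14539 = 1.50866
AR% = (RR − 1)/RR × 100 = (1.50866 − 1)/1.50866 × 100 = 33.7158%

33.7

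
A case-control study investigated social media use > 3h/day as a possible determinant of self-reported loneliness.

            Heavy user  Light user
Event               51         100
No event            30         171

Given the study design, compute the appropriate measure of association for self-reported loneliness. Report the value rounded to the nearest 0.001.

2.907

Reading the table with exposure as columns: a = 51 (Heavy user, case), b = 30 (Heavy user, non-case), c = 100 (Light user, case), d = 171.
This is a case-control study: participants were sampled on outcome status, so risks in the source population cannot be estimated directly — relative risk is not valid here. The odds ratio is the appropriate measure.
OR = (a·d)/(b·c) = (51 × 171) / (30 × 100) = 8721 / 3000 = 2.90700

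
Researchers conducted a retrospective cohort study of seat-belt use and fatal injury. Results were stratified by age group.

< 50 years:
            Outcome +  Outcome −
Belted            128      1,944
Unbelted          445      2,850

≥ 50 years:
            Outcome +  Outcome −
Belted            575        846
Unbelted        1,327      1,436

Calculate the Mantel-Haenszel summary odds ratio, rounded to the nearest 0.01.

OR_MH = Σ(aᵢdᵢ/nᵢ) / Σ(bᵢcᵢ/nᵢ), where nᵢ is the stratum total.
Stratum 1 (< 50 years): n = 5367; a·d/n = 128·2850/5367 = 67.9709; b·c/n = 1944·445/5367 = 161.1850
Stratum 2 (≥ 50 years): n = 4184; a·d/n = 575·1436/4184 = 197.3470; b·c/n = 846·1327/4184 = 268.3179
OR_MH = (67.9709 + 197.3470) / (161.1850 + 268.3179) = 265.3180 / 429.5029 = 0.61773

0.62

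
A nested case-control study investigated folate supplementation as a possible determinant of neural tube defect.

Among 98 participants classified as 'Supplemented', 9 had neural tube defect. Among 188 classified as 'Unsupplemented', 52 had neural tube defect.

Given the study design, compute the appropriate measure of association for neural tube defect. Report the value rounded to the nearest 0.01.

0.26

From the description: a = 9, b = 89, c = 52, d = 136.
This is a nested case-control study: participants were sampled on outcome status, so risks in the source population cannot be estimated directly — relative risk is not valid here. The odds ratio is the appropriate measure.
OR = (a·d)/(b·c) = (9 × 136) / (89 × 52) = 1224 / 4628 = 0.26448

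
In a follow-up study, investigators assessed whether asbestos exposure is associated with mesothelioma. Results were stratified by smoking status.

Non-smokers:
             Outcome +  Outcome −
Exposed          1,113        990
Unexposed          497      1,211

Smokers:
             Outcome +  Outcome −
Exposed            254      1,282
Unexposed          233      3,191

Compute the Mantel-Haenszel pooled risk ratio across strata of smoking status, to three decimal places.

1.946

RR_MH = Σ(aᵢ·n₀ᵢ/nᵢ) / Σ(cᵢ·n₁ᵢ/nᵢ), with n₁ᵢ = aᵢ+bᵢ (exposed), n₀ᵢ = cᵢ+dᵢ (unexposed), nᵢ = n₁ᵢ+n₀ᵢ.
Stratum 1 (Non-smokers): n₁ = 2103, n₀ = 1708, n = 3811; a·n₀/n = 1113·1708/3811 = 498.8203; c·n₁/n = 497·2103/3811 = 274.2564
Stratum 2 (Smokers): n₁ = 1536, n₀ = 3424, n = 4960; a·n₀/n = 254·3424/4960 = 175.3419; c·n₁/n = 233·1536/4960 = 72.1548
RR_MH = (498.8203 + 175.3419) / (274.2564 + 72.1548) = 674.1622 / 346.4112 = 1.94613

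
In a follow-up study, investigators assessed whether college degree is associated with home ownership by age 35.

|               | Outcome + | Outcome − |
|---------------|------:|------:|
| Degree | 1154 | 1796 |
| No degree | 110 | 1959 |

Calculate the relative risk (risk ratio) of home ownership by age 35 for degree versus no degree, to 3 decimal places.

7.358

Cells: a = 1154, b = 1796, c = 110, d = 1959.
Risk in exposed = 1154/2950 = 0.39119; risk in unexposed = 110/2069 = 0.05317.
RR = 0.39119 / 0.05317 = 7.35786
The risk among the exposed is 7.36 times that among the unexposed.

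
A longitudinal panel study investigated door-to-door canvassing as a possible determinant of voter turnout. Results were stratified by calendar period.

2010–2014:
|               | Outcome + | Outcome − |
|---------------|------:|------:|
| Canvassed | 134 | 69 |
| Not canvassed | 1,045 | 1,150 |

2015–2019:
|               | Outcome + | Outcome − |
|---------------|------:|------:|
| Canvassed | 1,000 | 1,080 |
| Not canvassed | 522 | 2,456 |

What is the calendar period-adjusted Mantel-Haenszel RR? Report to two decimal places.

2.35

RR_MH = Σ(aᵢ·n₀ᵢ/nᵢ) / Σ(cᵢ·n₁ᵢ/nᵢ), with n₁ᵢ = aᵢ+bᵢ (exposed), n₀ᵢ = cᵢ+dᵢ (unexposed), nᵢ = n₁ᵢ+n₀ᵢ.
Stratum 1 (2010–2014): n₁ = 203, n₀ = 2195, n = 2398; a·n₀/n = 134·2195/2398 = 122.6564; c·n₁/n = 1045·203/2398 = 88.4633
Stratum 2 (2015–2019): n₁ = 2080, n₀ = 2978, n = 5058; a·n₀/n = 1000·2978/5058 = 588.7703; c·n₁/n = 522·2080/5058 = 214.6619
RR_MH = (122.6564 + 588.7703) / (88.4633 + 214.6619) = 711.4266 / 303.1252 = 2.34697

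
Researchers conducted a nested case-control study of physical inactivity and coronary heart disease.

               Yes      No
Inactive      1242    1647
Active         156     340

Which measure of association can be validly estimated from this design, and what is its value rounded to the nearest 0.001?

Cells: a = 1242, b = 1647, c = 156, d = 340.
This is a nested case-control study: participants were sampled on outcome status, so risks in the source population cannot be estimated directly — relative risk is not valid here. The odds ratio is the appropriate measure.
OR = (a·d)/(b·c) = (1242 × 340) / (1647 × 156) = 422280 / 256932 = 1.64355

1.644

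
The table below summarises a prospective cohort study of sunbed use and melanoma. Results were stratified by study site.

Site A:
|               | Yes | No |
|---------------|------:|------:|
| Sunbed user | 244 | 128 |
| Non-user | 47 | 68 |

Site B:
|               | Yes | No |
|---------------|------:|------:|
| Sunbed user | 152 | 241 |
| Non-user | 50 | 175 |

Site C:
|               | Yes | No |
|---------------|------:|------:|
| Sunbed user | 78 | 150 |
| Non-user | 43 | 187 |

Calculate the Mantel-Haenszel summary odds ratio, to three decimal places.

2.372

OR_MH = Σ(aᵢdᵢ/nᵢ) / Σ(bᵢcᵢ/nᵢ), where nᵢ is the stratum total.
Stratum 1 (Site A): n = 487; a·d/n = 244·68/487 = 34.0698; b·c/n = 128·47/487 = 12.3532
Stratum 2 (Site B): n = 618; a·d/n = 152·175/618 = 43.0421; b·c/n = 241·50/618 = 19.4984
Stratum 3 (Site C): n = 458; a·d/n = 78·187/458 = 31.8472; b·c/n = 150·43/458 = 14.0830
OR_MH = (34.0698 + 43.0421 + 31.8472) / (12.3532 + 19.4984 + 14.0830) = 108.9590 / 45.9345 = 2.37205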